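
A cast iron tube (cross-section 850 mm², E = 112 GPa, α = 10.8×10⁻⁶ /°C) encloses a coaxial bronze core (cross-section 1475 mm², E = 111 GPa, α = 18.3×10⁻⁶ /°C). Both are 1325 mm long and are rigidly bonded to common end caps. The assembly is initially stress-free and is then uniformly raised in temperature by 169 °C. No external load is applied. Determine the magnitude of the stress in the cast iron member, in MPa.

The bronze has the larger α, so on heating it would change length more than the cast iron if both were free. The rigid plates force a common final length, so the bronze is put into compression and the cast iron into tension, with equal and opposite forces P (no external load).
Equating the net (thermal + elastic) strains gives |α₁ − α₂|·ΔT = P·[1/(A₁E₁) + 1/(A₂E₂)].
|α₁ − α₂|·ΔT = 7.5×10⁻⁶ × 169 = 0.001267.
1/(A₁E₁) + 1/(A₂E₂) = 1/(850×112×10³) + 1/(1475×111×10³) = 1.661×10⁻⁸ N⁻¹.
So P = 0.001267 / 1.661×10⁻⁸ = 76.3 kN.
σ_{cast iron} = P/A₁ = 76300/850 = 89.76 MPa, tensile.

σ ≈ 89.8 MPa (tensile)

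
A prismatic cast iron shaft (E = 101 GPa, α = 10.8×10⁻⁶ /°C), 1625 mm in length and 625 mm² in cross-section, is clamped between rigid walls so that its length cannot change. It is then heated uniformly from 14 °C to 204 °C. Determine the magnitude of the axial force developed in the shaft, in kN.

Full restraint means ε = 0, so the stress is σ = EαΔT = 101×10³ × 10.8×10⁻⁶ × 190 = 207.3 MPa.
Then P = σA = 207.3 × 625 mm² = 129.5 kN, compressive.

P ≈ 130 kN (compressive)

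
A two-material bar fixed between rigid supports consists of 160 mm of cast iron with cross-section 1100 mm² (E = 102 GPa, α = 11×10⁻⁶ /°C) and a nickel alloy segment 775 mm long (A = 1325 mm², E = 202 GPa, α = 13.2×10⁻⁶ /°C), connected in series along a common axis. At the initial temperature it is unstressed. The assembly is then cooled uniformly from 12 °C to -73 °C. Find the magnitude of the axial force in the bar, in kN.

With the walls removed the bar would change length by δ_free = Σ αᵢΔT Lᵢ = 11×10⁻⁶×85×160 + 13.2×10⁻⁶×85×775 = 1.019 mm.
Since the ends are fixed, an axial force P builds up, equal in every segment, with P · Σ Lᵢ/(AᵢEᵢ) = δ_free.
Σ Lᵢ/(AᵢEᵢ) = 160/(1100×102×10³) + 775/(1325×202×10³) = 4.322×10⁻⁶ mm/N.
So P = 1.019 / 4.322×10⁻⁶ = 235.8 kN, tensile.

P ≈ 236 kN (tensile)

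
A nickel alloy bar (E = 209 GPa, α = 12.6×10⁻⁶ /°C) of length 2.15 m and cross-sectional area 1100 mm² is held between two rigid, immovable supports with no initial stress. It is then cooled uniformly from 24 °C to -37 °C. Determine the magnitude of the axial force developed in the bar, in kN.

P ≈ 177 kN (tensile)

With zero net strain, σ = E·αΔT = 209 GPa × 12.6×10⁻⁶ × 61 = 160.6 MPa.
Axial force P = σA = 160.6 × 1100 = 176700 N = 176.7 kN, tensile.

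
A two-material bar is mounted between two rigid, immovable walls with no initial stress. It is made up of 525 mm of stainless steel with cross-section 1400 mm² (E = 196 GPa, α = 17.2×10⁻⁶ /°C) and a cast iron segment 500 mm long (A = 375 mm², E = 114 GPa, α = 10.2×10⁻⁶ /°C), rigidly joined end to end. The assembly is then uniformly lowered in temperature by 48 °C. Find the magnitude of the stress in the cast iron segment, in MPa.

Free thermal contraction of the whole bar: Σ αᵢΔT Lᵢ = 17.2×10⁻⁶×48×525 + 10.2×10⁻⁶×48×500 = 0.6782 mm.
The rigid supports impose zero overall length change; the single axial force P common to all segments must satisfy P Σ Lᵢ/(AᵢEᵢ) = δ_free.
Σ Lᵢ/(AᵢEᵢ) = 525/(1400×196×10³) + 500/(375×114×10³) = 1.361×10⁻⁵ mm/N.
So P = 0.6782 / 1.361×10⁻⁵ = 49.84 kN, tensile.
σ_{cast iron} = P / A = 49840 / 375 = 132.9 MPa.

σ ≈ 133 MPa (tensile)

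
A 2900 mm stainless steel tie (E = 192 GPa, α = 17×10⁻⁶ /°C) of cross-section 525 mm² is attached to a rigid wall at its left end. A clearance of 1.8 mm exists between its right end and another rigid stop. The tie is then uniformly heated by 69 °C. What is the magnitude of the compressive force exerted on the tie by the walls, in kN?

Free thermal elongation = αΔT L = 17×10⁻⁶ × 69 × 2900 = 3.402 mm.
This exceeds the 1.8 mm gap, so the wall pushes back. The portion of expansion that must be recovered elastically is δ_free − gap = 3.402 − 1.8 = 1.602 mm.
That suppressed elongation corresponds to σ = E·Δ/L = 192×10³ × 1.602/2900 = 106 MPa.
Force on the wall = σA = 106 × 525 mm² = 55.67 kN.

P ≈ 55.7 kN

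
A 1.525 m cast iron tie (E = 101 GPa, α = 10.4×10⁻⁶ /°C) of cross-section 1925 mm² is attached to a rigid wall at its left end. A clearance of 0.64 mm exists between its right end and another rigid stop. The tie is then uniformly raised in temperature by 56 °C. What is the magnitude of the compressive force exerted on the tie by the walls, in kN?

Free thermal elongation = αΔT L = 10.4×10⁻⁶ × 56 × 1525 = 0.8882 mm.
After closing the 0.64 mm clearance, 0.8882 − 0.64 = 0.2482 mm of expansion remains to be suppressed by the wall.
So σ = E(δ_free − g)/L = 101×10³ × 0.2482/1525 = 16.44 MPa.
Force on the wall = σA = 16.44 × 1925 mm² = 31.64 kN.

P ≈ 31.6 kN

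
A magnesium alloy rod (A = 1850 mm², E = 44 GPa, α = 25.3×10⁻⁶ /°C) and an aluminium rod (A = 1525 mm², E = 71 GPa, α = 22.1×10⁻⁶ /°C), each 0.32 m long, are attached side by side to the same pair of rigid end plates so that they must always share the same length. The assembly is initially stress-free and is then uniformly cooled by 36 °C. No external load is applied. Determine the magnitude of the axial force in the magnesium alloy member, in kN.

P ≈ 5.35 kN (tensile in the magnesium alloy)

Both members must finish at the same length. With the larger α, the magnesium alloy tends to over-contract; the plates restrain it, putting the magnesium alloy in tension and the aluminium in compression. With no external load the two internal forces are equal and opposite, magnitude P.
Setting the final lengths equal and cancelling L: (α₁ − α₂)ΔT = P/(A₁E₁) + P/(A₂E₂).
|α₁ − α₂|·ΔT = 3.2×10⁻⁶ × 36 = 0.0001152.
1/(A₁E₁) + 1/(A₂E₂) = 1/(1850×44×10³) + 1/(1525×71×10³) = 2.152×10⁻⁸ N⁻¹.
So P = 0.0001152 / 2.152×10⁻⁸ = 5.353 kN.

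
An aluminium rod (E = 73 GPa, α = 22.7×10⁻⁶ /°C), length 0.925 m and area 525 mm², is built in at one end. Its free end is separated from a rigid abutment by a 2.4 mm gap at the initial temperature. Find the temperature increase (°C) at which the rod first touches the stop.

ΔT ≈ 114 °C

Contact occurs when the free expansion equals the gap: αΔT L = 2.4 mm.
So ΔT = g/(αL) = 2.4/(22.7×10⁻⁶ × 925) = 114.3 °C.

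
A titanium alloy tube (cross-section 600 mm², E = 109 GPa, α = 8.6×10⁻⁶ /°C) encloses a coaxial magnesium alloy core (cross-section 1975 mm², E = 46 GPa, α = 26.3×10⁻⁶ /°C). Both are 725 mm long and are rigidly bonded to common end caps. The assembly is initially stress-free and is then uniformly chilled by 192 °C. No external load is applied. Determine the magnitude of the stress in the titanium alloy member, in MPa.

σ ≈ 215 MPa (compressive)

The magnesium alloy has the larger α, so on cooling it would change length more than the titanium alloy if both were free. The rigid plates force a common final length, so the magnesium alloy is put into tension and the titanium alloy into compression, with equal and opposite forces P (no external load).
Compatibility of the two members (thermal + elastic change equal): (α₁ − α₂)ΔT = P·[1/(A₁E₁) + 1/(A₂E₂)].
|α₁ − α₂|·ΔT = 17.7×10⁻⁶ × 192 = 0.003398.
1/(A₁E₁) + 1/(A₂E₂) = 1/(600×109×10³) + 1/(1975×46×10³) = 2.63×10⁻⁸ N⁻¹.
P = 0.003398 / 2.63×10⁻⁸ = 129200 N = 129.2 kN.
σ_{titanium alloy} = P/A₁ = 129200/600 = 215.4 MPa, compressive.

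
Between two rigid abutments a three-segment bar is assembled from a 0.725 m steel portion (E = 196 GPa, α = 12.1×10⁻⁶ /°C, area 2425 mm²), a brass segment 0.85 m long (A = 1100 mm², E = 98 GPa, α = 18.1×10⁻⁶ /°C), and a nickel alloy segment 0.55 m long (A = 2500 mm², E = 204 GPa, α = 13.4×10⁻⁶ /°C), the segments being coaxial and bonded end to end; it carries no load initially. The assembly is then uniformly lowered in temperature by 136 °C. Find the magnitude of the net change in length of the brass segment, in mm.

Free thermal contraction of the whole bar: Σ αᵢΔT Lᵢ = 12.1×10⁻⁶×136×725 + 18.1×10⁻⁶×136×850 + 13.4×10⁻⁶×136×550 = 4.288 mm.
The rigid supports impose zero overall length change; the single axial force P common to all segments must satisfy P Σ Lᵢ/(AᵢEᵢ) = δ_free.
Σ Lᵢ/(AᵢEᵢ) = 725/(2425×196×10³) + 850/(1100×98×10³) + 550/(2500×204×10³) = 1.049×10⁻⁵ mm/N.
P = 4.288 / 1.049×10⁻⁵ = 408800 N = 408.8 kN, tensile.
For the brass segment, free thermal change = 18.1×10⁻⁶×136×850 = 2.092 mm and elastic change from P = 408800×850/(1100×98×10³) = 3.223 mm; these oppose, so the net change is 1.13 mm (segment lengthens).

|ΔL| ≈ 1.13 mm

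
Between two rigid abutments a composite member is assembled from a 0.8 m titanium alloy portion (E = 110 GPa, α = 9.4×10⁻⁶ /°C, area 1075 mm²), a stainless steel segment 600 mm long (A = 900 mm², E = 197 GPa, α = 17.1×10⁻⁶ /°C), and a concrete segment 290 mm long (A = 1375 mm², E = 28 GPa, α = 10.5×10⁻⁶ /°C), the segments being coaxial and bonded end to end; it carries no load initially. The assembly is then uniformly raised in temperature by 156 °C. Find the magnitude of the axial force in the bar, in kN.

P ≈ 184 kN (compressive)

Free thermal expansion of the whole bar: Σ αᵢΔT Lᵢ = 9.4×10⁻⁶×156×800 + 17.1×10⁻⁶×156×600 + 10.5×10⁻⁶×156×290 = 3.249 mm.
The walls prevent any net length change, so an axial force P (same in every segment) develops. Compatibility: P · Σ Lᵢ/(AᵢEᵢ) = δ_free.
Σ Lᵢ/(AᵢEᵢ) = 800/(1075×110×10³) + 600/(900×197×10³) + 290/(1375×28×10³) = 1.768×10⁻⁵ mm/N.
So P = 3.249 / 1.768×10⁻⁵ = 183.7 kN, compressive.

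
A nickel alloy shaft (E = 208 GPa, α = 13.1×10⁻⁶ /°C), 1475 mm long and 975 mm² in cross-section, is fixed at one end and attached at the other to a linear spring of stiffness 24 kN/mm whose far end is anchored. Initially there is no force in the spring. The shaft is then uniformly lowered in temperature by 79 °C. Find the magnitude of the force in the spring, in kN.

P ≈ 31.2 kN

Free thermal contraction: δ_free = αΔT L = 13.1×10⁻⁶ × 79 × 1475 = 1.526 mm.
With a force P in the spring, the elastic change of the shaft is PL/(AE) and that of the spring is P/k; compatibility requires their sum to equal δ_free.
P [ L/(AE) + 1/k ] = δ_free → P [ 1475/(975×208×10³) + 1/(24×10³) ] = 1.526.
P = 1.526 / 4.894×10⁻⁵ = 31190 N.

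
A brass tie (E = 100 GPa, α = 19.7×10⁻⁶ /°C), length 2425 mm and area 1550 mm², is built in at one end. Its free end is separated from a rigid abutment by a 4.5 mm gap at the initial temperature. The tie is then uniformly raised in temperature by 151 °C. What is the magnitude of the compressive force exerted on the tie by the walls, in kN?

P ≈ 173 kN

If the wall were absent the tie would grow by αΔT L = 19.7×10⁻⁶ × 151 × 2425 = 7.214 mm.
After closing the 4.5 mm clearance, 7.214 − 4.5 = 2.714 mm of expansion remains to be suppressed by the wall.
That suppressed elongation corresponds to σ = E·Δ/L = 100×10³ × 2.714/2425 = 111.9 MPa.
P = σA = 111.9 × 1550 = 173.4 kN.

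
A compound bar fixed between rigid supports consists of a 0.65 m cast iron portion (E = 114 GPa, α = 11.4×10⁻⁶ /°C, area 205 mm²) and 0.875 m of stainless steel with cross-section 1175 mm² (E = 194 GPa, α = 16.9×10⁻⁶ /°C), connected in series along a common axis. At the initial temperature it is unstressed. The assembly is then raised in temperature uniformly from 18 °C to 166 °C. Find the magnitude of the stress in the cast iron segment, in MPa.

If the supports were absent, the total length change would be Σ αᵢΔT Lᵢ = 11.4×10⁻⁶×148×650 + 16.9×10⁻⁶×148×875 = 3.285 mm.
The rigid supports impose zero overall length change; the single axial force P common to all segments must satisfy P Σ Lᵢ/(AᵢEᵢ) = δ_free.
Σ Lᵢ/(AᵢEᵢ) = 650/(205×114×10³) + 875/(1175×194×10³) = 3.165×10⁻⁵ mm/N.
P = 3.285 / 3.165×10⁻⁵ = 103800 N = 103.8 kN, compressive.
σ_{cast iron} = P / A = 103800 / 205 = 506.3 MPa.

σ ≈ 506 MPa (compressive)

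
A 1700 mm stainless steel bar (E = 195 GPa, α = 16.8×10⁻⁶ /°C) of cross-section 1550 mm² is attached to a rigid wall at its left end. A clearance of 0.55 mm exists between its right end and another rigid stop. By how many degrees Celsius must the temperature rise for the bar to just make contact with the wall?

The gap closes when αΔT L = 0.55 mm, since the bar is still unstressed at that instant.
ΔT = 0.55 / (16.8×10⁻⁶ × 1700) = 19.26 °C.

ΔT ≈ 19.3 °C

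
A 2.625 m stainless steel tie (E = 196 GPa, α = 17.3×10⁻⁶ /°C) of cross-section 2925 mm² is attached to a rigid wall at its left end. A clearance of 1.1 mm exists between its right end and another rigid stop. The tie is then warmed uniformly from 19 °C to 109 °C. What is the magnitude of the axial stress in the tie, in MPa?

If the wall were absent the tie would grow by αΔT L = 17.3×10⁻⁶ × 90 × 2625 = 4.087 mm.
This exceeds the 1.1 mm gap, so the wall pushes back. The portion of expansion that must be recovered elastically is δ_free − gap = 4.087 − 1.1 = 2.987 mm.
That suppressed elongation corresponds to σ = E·Δ/L = 196×10³ × 2.987/2625 = 223 MPa.

σ ≈ 223 MPa (compressive)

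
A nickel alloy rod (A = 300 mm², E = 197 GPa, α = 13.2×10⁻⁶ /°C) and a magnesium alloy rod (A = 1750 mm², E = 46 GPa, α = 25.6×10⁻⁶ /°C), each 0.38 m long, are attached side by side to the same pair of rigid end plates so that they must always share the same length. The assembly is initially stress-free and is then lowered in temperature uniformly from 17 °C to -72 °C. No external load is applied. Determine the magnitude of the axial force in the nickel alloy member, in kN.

P ≈ 37.6 kN (compressive in the nickel alloy)

Equilibrium of a rigid end plate with no external load gives equal and opposite internal forces ±P in the two members. Since α_{magnesium alloy} > α_{nickel alloy}, cooling drives the magnesium alloy into tension and the nickel alloy into compression.
Setting the final lengths equal and cancelling L: (α₁ − α₂)ΔT = P/(A₁E₁) + P/(A₂E₂).
|α₁ − α₂|·ΔT = 12.4×10⁻⁶ × 89 = 0.001104.
1/(A₁E₁) + 1/(A₂E₂) = 1/(300×197×10³) + 1/(1750×46×10³) = 2.934×10⁻⁸ N⁻¹.
P = 0.001104 / 2.934×10⁻⁸ = 37610 N = 37.61 kN.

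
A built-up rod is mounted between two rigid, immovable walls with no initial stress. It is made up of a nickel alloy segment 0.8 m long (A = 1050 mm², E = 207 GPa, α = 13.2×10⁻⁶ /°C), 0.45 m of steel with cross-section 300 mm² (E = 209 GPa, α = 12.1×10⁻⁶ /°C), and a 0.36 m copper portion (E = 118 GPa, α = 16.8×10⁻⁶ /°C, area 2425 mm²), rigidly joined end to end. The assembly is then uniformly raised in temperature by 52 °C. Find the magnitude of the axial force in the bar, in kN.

Free thermal expansion of the whole bar: Σ αᵢΔT Lᵢ = 13.2×10⁻⁶×52×800 + 12.1×10⁻⁶×52×450 + 16.8×10⁻⁶×52×360 = 1.147 mm.
Since the ends are fixed, an axial force P builds up, equal in every segment, with P · Σ Lᵢ/(AᵢEᵢ) = δ_free.
Σ Lᵢ/(AᵢEᵢ) = 800/(1050×207×10³) + 450/(300×209×10³) + 360/(2425×118×10³) = 1.212×10⁻⁵ mm/N.
P = 1.147 / 1.212×10⁻⁵ = 94650 N = 94.65 kN, compressive.

P ≈ 94.6 kN (compressive)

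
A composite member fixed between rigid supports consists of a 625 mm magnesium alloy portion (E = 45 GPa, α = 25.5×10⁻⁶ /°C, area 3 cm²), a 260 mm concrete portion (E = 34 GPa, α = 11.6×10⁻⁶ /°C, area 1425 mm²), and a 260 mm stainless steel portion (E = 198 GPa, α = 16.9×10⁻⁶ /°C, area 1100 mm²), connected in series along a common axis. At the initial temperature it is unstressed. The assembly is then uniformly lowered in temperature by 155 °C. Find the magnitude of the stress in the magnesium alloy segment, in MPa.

With the walls removed the bar would change length by δ_free = Σ αᵢΔT Lᵢ = 25.5×10⁻⁶×155×625 + 11.6×10⁻⁶×155×260 + 16.9×10⁻⁶×155×260 = 3.619 mm.
The walls prevent any net length change, so an axial force P (same in every segment) develops. Compatibility: P · Σ Lᵢ/(AᵢEᵢ) = δ_free.
Σ Lᵢ/(AᵢEᵢ) = 625/(300×45×10³) + 260/(1425×34×10³) + 260/(1100×198×10³) = 5.286×10⁻⁵ mm/N.
So P = 3.619 / 5.286×10⁻⁵ = 68.47 kN, tensile.
σ_{magnesium alloy} = P / A = 68470 / 300 = 228.2 MPa.

σ ≈ 228 MPa (tensile)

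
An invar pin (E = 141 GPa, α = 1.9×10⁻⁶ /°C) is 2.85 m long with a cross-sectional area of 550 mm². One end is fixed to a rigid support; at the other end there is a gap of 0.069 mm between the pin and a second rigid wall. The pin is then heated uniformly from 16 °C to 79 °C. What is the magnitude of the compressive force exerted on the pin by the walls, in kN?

If the wall were absent the pin would grow by αΔT L = 1.9×10⁻⁶ × 63 × 2850 = 0.3411 mm.
This exceeds the 0.069 mm gap, so the wall pushes back. The portion of expansion that must be recovered elastically is δ_free − gap = 0.3411 − 0.069 = 0.2721 mm.
That suppressed elongation corresponds to σ = E·Δ/L = 141×10³ × 0.2721/2850 = 13.46 MPa.
P = σA = 13.46 × 550 = 7.405 kN.

P ≈ 7.41 kN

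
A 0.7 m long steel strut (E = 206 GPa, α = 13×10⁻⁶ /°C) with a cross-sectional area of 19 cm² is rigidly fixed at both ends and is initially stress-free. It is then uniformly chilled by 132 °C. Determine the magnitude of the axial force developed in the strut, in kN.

The ends cannot move, so σ = EαΔT = 206×10³ × 13×10⁻⁶ × 132 = 353.5 MPa.
P = AEαΔT = 1900 × 206×10³ × 13×10⁻⁶ × 132 = 671.6 kN (tensile).

P ≈ 672 kN (tensile)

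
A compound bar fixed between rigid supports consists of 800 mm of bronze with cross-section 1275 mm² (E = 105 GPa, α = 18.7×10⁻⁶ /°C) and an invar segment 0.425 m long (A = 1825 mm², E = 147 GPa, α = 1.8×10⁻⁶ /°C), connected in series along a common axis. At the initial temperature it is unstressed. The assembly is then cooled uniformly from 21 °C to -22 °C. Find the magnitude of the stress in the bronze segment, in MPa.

σ ≈ 70.2 MPa (tensile)

With the walls removed the bar would change length by δ_free = Σ αᵢΔT Lᵢ = 18.7×10⁻⁶×43×800 + 1.8×10⁻⁶×43×425 = 0.6762 mm.
Since the ends are fixed, an axial force P builds up, equal in every segment, with P · Σ Lᵢ/(AᵢEᵢ) = δ_free.
Σ Lᵢ/(AᵢEᵢ) = 800/(1275×105×10³) + 425/(1825×147×10³) = 7.56×10⁻⁶ mm/N.
P = 0.6762 / 7.56×10⁻⁶ = 89440 N = 89.44 kN, tensile.
σ_{bronze} = P / A = 89440 / 1275 = 70.15 MPa.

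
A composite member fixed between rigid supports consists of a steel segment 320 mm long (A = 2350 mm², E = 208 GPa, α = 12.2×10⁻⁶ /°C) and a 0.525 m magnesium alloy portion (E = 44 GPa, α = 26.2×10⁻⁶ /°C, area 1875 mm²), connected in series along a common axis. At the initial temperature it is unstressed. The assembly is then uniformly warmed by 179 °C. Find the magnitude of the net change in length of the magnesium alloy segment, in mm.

|ΔL| ≈ 0.404 mm

With the walls removed the bar would change length by δ_free = Σ αᵢΔT Lᵢ = 12.2×10⁻⁶×179×320 + 26.2×10⁻⁶×179×525 = 3.161 mm.
The rigid supports impose zero overall length change; the single axial force P common to all segments must satisfy P Σ Lᵢ/(AᵢEᵢ) = δ_free.
The series flexibility is Σ Lᵢ/(AᵢEᵢ) = 320/(2350×208×10³) + 525/(1875×44×10³) = 7.018×10⁻⁶ mm/N.
So P = 3.161 / 7.018×10⁻⁶ = 450.4 kN, compressive.
For the magnesium alloy segment, free thermal change = 26.2×10⁻⁶×179×525 = 2.462 mm and elastic change from P = 450400×525/(1875×44×10³) = 2.866 mm; these oppose, so the net change is 0.404 mm (segment shortens).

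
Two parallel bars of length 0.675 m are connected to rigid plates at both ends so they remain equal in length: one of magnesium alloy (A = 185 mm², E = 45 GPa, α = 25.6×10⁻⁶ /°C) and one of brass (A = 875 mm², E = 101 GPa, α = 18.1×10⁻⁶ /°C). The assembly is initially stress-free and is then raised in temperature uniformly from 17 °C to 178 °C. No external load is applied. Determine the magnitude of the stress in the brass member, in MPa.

σ ≈ 10.5 MPa (tensile)

Equilibrium of a rigid end plate with no external load gives equal and opposite internal forces ±P in the two members. Since α_{magnesium alloy} > α_{brass}, heating drives the magnesium alloy into compression and the brass into tension.
Setting the final lengths equal and cancelling L: (α₁ − α₂)ΔT = P/(A₁E₁) + P/(A₂E₂).
|α₁ − α₂|·ΔT = 7.5×10⁻⁶ × 161 = 0.001207.
1/(A₁E₁) + 1/(A₂E₂) = 1/(185×45×10³) + 1/(875×101×10³) = 1.314×10⁻⁷ N⁻¹.
So P = 0.001207 / 1.314×10⁻⁷ = 9.187 kN.
σ_{brass} = P/A₂ = 9187/875 = 10.5 MPa, tensile.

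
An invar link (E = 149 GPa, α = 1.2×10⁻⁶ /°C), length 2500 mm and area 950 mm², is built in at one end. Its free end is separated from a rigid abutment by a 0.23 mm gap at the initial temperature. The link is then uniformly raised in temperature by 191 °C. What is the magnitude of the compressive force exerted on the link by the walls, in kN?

P ≈ 19.4 kN

Free thermal elongation = αΔT L = 1.2×10⁻⁶ × 191 × 2500 = 0.573 mm.
The gap closes (δ_free > 0.23 mm) and the wall then resists a further 0.573 − 0.23 = 0.343 mm of expansion.
Compatibility: PL/(AE) = 0.343 mm, so σ = P/A = E × (0.343/2500) = 20.44 MPa.
P = σA = 20.44 × 950 = 19.42 kN.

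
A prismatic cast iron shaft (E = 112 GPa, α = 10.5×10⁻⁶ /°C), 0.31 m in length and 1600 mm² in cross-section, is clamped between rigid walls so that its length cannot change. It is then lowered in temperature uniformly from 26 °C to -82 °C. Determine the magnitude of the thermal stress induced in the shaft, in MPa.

The supports are rigid, so the total axial strain is zero. The restrained thermal strain is ε = αΔT = 10.5×10⁻⁶ × 108 = 1134×10⁻⁶.
σ = EαΔT = 112×10³ × 10.5×10⁻⁶ × 108 = 127 MPa (tensile; the shaft is trying to contract).

σ ≈ 127 MPa (tensile)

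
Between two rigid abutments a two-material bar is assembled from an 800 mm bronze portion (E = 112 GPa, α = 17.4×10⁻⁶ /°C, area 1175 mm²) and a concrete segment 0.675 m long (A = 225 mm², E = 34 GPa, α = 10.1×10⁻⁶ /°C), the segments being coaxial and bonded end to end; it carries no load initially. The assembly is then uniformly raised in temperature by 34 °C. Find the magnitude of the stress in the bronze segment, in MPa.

σ ≈ 6.36 MPa (compressive)

Free thermal expansion of the whole bar: Σ αᵢΔT Lᵢ = 17.4×10⁻⁶×34×800 + 10.1×10⁻⁶×34×675 = 0.7051 mm.
The walls prevent any net length change, so an axial force P (same in every segment) develops. Compatibility: P · Σ Lᵢ/(AᵢEᵢ) = δ_free.
The series flexibility is Σ Lᵢ/(AᵢEᵢ) = 800/(1175×112×10³) + 675/(225×34×10³) = 9.431×10⁻⁵ mm/N.
So P = 0.7051 / 9.431×10⁻⁵ = 7.476 kN, compressive.
σ_{bronze} = P / A = 7476 / 1175 = 6.362 MPa.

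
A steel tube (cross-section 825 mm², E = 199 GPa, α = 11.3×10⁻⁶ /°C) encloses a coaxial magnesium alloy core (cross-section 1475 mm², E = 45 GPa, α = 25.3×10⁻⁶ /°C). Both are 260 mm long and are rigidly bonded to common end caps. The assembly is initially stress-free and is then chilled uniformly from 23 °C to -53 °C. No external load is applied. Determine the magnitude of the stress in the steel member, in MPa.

σ ≈ 61 MPa (compressive)

Both members must finish at the same length. With the larger α, the magnesium alloy tends to over-contract; the plates restrain it, putting the magnesium alloy in tension and the steel in compression. With no external load the two internal forces are equal and opposite, magnitude P.
Equating the net (thermal + elastic) strains gives |α₁ − α₂|·ΔT = P·[1/(A₁E₁) + 1/(A₂E₂)].
|α₁ − α₂|·ΔT = 14×10⁻⁶ × 76 = 0.001064.
1/(A₁E₁) + 1/(A₂E₂) = 1/(825×199×10³) + 1/(1475×45×10³) = 2.116×10⁻⁸ N⁻¹.
P = 0.001064 / 2.116×10⁻⁸ = 50290 N = 50.29 kN.
σ_{steel} = P/A₁ = 50290/825 = 60.96 MPa, compressive.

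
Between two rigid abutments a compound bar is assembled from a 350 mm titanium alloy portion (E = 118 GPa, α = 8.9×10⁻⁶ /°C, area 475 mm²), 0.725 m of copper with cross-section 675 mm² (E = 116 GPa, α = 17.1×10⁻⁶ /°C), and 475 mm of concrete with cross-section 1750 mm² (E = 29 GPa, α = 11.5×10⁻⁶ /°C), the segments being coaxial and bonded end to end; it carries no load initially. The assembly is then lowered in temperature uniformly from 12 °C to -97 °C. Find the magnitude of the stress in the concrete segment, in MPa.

σ ≈ 52.5 MPa (tensile)

If the supports were absent, the total length change would be Σ αᵢΔT Lᵢ = 8.9×10⁻⁶×109×350 + 17.1×10⁻⁶×109×725 + 11.5×10⁻⁶×109×475 = 2.286 mm.
Since the ends are fixed, an axial force P builds up, equal in every segment, with P · Σ Lᵢ/(AᵢEᵢ) = δ_free.
The series flexibility is Σ Lᵢ/(AᵢEᵢ) = 350/(475×118×10³) + 725/(675×116×10³) + 475/(1750×29×10³) = 2.486×10⁻⁵ mm/N.
So P = 2.286 / 2.486×10⁻⁵ = 91.95 kN, tensile.
σ_{concrete} = P / A = 91950 / 1750 = 52.55 MPa.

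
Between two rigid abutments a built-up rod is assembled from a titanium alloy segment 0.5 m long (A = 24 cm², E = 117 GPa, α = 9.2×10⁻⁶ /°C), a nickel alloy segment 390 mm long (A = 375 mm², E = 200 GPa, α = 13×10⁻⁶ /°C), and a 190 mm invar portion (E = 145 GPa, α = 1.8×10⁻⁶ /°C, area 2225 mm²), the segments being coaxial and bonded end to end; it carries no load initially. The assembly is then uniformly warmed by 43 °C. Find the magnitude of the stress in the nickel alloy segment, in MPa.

σ ≈ 152 MPa (compressive)

If the supports were absent, the total length change would be Σ αᵢΔT Lᵢ = 9.2×10⁻⁶×43×500 + 13×10⁻⁶×43×390 + 1.8×10⁻⁶×43×190 = 0.4305 mm.
Since the ends are fixed, an axial force P builds up, equal in every segment, with P · Σ Lᵢ/(AᵢEᵢ) = δ_free.
Σ Lᵢ/(AᵢEᵢ) = 500/(2400×117×10³) + 390/(375×200×10³) + 190/(2225×145×10³) = 7.57×10⁻⁶ mm/N.
P = 0.4305 / 7.57×10⁻⁶ = 56870 N = 56.87 kN, compressive.
σ_{nickel alloy} = P / A = 56870 / 375 = 151.7 MPa.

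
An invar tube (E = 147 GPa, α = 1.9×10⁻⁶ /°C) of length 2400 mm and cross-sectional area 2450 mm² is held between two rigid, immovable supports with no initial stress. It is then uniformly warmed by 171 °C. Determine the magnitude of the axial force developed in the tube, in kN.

P ≈ 117 kN (compressive)

Full restraint means ε = 0, so the stress is σ = EαΔT = 147×10³ × 1.9×10⁻⁶ × 171 = 47.76 MPa.
Then P = σA = 47.76 × 2450 mm² = 117 kN, compressive.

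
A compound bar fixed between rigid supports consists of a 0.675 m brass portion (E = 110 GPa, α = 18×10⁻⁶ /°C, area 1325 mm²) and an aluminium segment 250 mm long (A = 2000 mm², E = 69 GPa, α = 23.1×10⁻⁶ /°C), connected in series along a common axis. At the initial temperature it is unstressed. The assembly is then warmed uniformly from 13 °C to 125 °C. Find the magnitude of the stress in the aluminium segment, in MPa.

With the walls removed the bar would change length by δ_free = Σ αᵢΔT Lᵢ = 18×10⁻⁶×112×675 + 23.1×10⁻⁶×112×250 = 2.008 mm.
Since the ends are fixed, an axial force P builds up, equal in every segment, with P · Σ Lᵢ/(AᵢEᵢ) = δ_free.
Σ Lᵢ/(AᵢEᵢ) = 675/(1325×110×10³) + 250/(2000×69×10³) = 6.443×10⁻⁶ mm/N.
So P = 2.008 / 6.443×10⁻⁶ = 311.6 kN, compressive.
σ_{aluminium} = P / A = 311600 / 2000 = 155.8 MPa.

σ ≈ 156 MPa (compressive)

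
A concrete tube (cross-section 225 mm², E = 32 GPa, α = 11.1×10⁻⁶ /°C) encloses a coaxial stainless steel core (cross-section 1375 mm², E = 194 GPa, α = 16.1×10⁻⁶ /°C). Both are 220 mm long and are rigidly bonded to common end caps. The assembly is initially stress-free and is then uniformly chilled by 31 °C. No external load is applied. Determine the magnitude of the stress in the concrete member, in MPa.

σ ≈ 4.83 MPa (compressive)

Both members must finish at the same length. With the larger α, the stainless steel tends to over-contract; the plates restrain it, putting the stainless steel in tension and the concrete in compression. With no external load the two internal forces are equal and opposite, magnitude P.
Setting the final lengths equal and cancelling L: (α₁ − α₂)ΔT = P/(A₁E₁) + P/(A₂E₂).
|α₁ − α₂|·ΔT = 5×10⁻⁶ × 31 = 0.000155.
1/(A₁E₁) + 1/(A₂E₂) = 1/(225×32×10³) + 1/(1375×194×10³) = 1.426×10⁻⁷ N⁻¹.
P = 0.000155 / 1.426×10⁻⁷ = 1087 N = 1.087 kN.
σ_{concrete} = P/A₁ = 1087/225 = 4.83 MPa, compressive.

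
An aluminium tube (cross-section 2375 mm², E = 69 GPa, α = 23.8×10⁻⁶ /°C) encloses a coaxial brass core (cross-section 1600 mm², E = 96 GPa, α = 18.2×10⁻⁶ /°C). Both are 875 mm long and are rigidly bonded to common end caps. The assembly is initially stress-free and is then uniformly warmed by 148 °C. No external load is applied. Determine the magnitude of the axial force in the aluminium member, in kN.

P ≈ 65.7 kN (compressive in the aluminium)

Equilibrium of a rigid end plate with no external load gives equal and opposite internal forces ±P in the two members. Since α_{aluminium} > α_{brass}, heating drives the aluminium into compression and the brass into tension.
Equating the net (thermal + elastic) strains gives |α₁ − α₂|·ΔT = P·[1/(A₁E₁) + 1/(A₂E₂)].
|α₁ − α₂|·ΔT = 5.6×10⁻⁶ × 148 = 0.0008288.
1/(A₁E₁) + 1/(A₂E₂) = 1/(2375×69×10³) + 1/(1600×96×10³) = 1.261×10⁻⁸ N⁻¹.
P = 0.0008288 / 1.261×10⁻⁸ = 65710 N = 65.71 kN.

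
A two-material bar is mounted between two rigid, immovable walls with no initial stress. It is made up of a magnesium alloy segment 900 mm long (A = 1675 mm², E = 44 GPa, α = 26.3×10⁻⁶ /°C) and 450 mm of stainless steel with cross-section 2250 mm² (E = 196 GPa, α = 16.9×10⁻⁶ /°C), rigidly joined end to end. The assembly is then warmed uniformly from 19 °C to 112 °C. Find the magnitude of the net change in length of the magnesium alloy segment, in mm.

|ΔL| ≈ 0.483 mm

If the supports were absent, the total length change would be Σ αᵢΔT Lᵢ = 26.3×10⁻⁶×93×900 + 16.9×10⁻⁶×93×450 = 2.909 mm.
The rigid supports impose zero overall length change; the single axial force P common to all segments must satisfy P Σ Lᵢ/(AᵢEᵢ) = δ_free.
Σ Lᵢ/(AᵢEᵢ) = 900/(1675×44×10³) + 450/(2250×196×10³) = 1.323×10⁻⁵ mm/N.
Hence P = δ_free / Σ(L/AE) = 2.909/1.323×10⁻⁵ = 219.8 kN (compressive).
For the magnesium alloy segment, free thermal change = 26.3×10⁻⁶×93×900 = 2.201 mm and elastic change from P = 219800×900/(1675×44×10³) = 2.684 mm; these oppose, so the net change is 0.483 mm (segment shortens).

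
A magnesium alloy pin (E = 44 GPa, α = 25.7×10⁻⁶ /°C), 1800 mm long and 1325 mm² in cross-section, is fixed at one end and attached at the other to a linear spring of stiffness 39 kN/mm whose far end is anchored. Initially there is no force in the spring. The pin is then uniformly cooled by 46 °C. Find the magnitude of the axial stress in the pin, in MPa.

σ ≈ 28.4 MPa (tensile)

Free thermal contraction: δ_free = αΔT L = 25.7×10⁻⁶ × 46 × 1800 = 2.128 mm.
With a force P in the spring, the elastic change of the pin is PL/(AE) and that of the spring is P/k; compatibility requires their sum to equal δ_free.
P [ L/(AE) + 1/k ] = δ_free → P [ 1800/(1325×44×10³) + 1/(39×10³) ] = 2.128.
P = 2.128 / 5.652×10⁻⁵ = 37650 N.
σ = P/A = 37650/1325 = 28.42 MPa.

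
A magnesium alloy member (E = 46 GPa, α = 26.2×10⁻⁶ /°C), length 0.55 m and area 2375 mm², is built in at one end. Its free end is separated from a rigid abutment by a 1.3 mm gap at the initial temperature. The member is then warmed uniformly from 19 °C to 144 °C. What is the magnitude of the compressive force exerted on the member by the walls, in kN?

Unrestrained expansion: δ_free = αΔT L = 26.2×10⁻⁶ × 125 × 550 = 1.801 mm.
The gap closes (δ_free > 1.3 mm) and the wall then resists a further 1.801 − 1.3 = 0.5012 mm of expansion.
That suppressed elongation corresponds to σ = E·Δ/L = 46×10³ × 0.5012/550 = 41.92 MPa.
P = σA = 41.92 × 2375 = 99.57 kN.

P ≈ 99.6 kN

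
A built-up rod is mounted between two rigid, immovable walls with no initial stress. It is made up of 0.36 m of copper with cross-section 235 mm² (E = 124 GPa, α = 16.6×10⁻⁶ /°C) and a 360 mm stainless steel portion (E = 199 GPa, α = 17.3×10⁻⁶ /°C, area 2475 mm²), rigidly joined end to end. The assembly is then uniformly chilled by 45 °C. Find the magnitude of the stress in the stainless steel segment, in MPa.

σ ≈ 17 MPa (tensile)

Free thermal contraction of the whole bar: Σ αᵢΔT Lᵢ = 16.6×10⁻⁶×45×360 + 17.3×10⁻⁶×45×360 = 0.5492 mm.
Since the ends are fixed, an axial force P builds up, equal in every segment, with P · Σ Lᵢ/(AᵢEᵢ) = δ_free.
The series flexibility is Σ Lᵢ/(AᵢEᵢ) = 360/(235×124×10³) + 360/(2475×199×10³) = 1.309×10⁻⁵ mm/N.
Hence P = δ_free / Σ(L/AE) = 0.5492/1.309×10⁻⁵ = 41.97 kN (tensile).
σ_{stainless steel} = P / A = 41970 / 2475 = 16.96 MPa.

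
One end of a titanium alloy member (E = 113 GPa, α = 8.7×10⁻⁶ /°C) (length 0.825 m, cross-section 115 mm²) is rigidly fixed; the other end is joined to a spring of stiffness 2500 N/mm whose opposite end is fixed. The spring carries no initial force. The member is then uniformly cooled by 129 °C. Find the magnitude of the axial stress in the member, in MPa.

If the spring were absent the member would shorten by αΔT L = 8.7×10⁻⁶ × 129 × 825 = 0.9259 mm.
With a force P in the spring, the elastic change of the member is PL/(AE) and that of the spring is P/k; compatibility requires their sum to equal δ_free.
P [ L/(AE) + 1/k ] = δ_free → P [ 825/(115×113×10³) + 1/(2500) ] = 0.9259.
P = 0.9259 / 0.0004635 = 1998 N.
σ = P/A = 1998/115 = 17.37 MPa.

σ ≈ 17.4 MPa (tensile)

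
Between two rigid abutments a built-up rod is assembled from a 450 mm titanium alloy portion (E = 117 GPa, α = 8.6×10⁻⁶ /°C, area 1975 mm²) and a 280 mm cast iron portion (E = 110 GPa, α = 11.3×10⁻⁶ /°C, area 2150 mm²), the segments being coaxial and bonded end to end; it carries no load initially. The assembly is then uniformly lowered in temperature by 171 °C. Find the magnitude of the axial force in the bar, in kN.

With the walls removed the bar would change length by δ_free = Σ αᵢΔT Lᵢ = 8.6×10⁻⁶×171×450 + 11.3×10⁻⁶×171×280 = 1.203 mm.
Since the ends are fixed, an axial force P builds up, equal in every segment, with P · Σ Lᵢ/(AᵢEᵢ) = δ_free.
The series flexibility is Σ Lᵢ/(AᵢEᵢ) = 450/(1975×117×10³) + 280/(2150×110×10³) = 3.131×10⁻⁶ mm/N.
Hence P = δ_free / Σ(L/AE) = 1.203/3.131×10⁻⁶ = 384.1 kN (tensile).

P ≈ 384 kN (tensile)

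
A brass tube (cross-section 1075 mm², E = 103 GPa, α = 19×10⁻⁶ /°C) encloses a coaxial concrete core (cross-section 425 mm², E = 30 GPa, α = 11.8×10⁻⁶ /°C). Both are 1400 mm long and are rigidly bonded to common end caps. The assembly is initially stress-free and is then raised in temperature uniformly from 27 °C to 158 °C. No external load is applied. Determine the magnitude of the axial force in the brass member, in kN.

Equilibrium of a rigid end plate with no external load gives equal and opposite internal forces ±P in the two members. Since α_{brass} > α_{concrete}, heating drives the brass into compression and the concrete into tension.
Compatibility of the two members (thermal + elastic change equal): (α₁ − α₂)ΔT = P·[1/(A₁E₁) + 1/(A₂E₂)].
|α₁ − α₂|·ΔT = 7.2×10⁻⁶ × 131 = 0.0009432.
1/(A₁E₁) + 1/(A₂E₂) = 1/(1075×103×10³) + 1/(425×30×10³) = 8.746×10⁻⁸ N⁻¹.
So P = 0.0009432 / 8.746×10⁻⁸ = 10.78 kN.

P ≈ 10.8 kN (compressive in the brass)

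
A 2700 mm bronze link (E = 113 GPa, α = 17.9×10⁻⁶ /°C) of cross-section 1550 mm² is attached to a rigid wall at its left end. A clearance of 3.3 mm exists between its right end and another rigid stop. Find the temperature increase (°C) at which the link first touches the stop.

ΔT ≈ 68.3 °C

Contact occurs when the free expansion equals the gap: αΔT L = 3.3 mm.
So ΔT = g/(αL) = 3.3/(17.9×10⁻⁶ × 2700) = 68.28 °C.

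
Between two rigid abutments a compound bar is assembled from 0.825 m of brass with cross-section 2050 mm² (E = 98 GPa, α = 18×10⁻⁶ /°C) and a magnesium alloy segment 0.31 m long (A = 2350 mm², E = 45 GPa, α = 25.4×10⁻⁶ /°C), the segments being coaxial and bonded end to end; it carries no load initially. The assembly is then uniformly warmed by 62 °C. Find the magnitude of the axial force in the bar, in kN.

P ≈ 200 kN (compressive)

With the walls removed the bar would change length by δ_free = Σ αᵢΔT Lᵢ = 18×10⁻⁶×62×825 + 25.4×10⁻⁶×62×310 = 1.409 mm.
The walls prevent any net length change, so an axial force P (same in every segment) develops. Compatibility: P · Σ Lᵢ/(AᵢEᵢ) = δ_free.
Σ Lᵢ/(AᵢEᵢ) = 825/(2050×98×10³) + 310/(2350×45×10³) = 7.038×10⁻⁶ mm/N.
Hence P = δ_free / Σ(L/AE) = 1.409/7.038×10⁻⁶ = 200.2 kN (compressive).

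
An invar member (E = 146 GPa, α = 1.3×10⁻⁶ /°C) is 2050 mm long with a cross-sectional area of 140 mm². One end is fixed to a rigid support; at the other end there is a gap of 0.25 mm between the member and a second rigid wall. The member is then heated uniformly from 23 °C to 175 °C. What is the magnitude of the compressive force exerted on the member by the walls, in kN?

Free thermal elongation = αΔT L = 1.3×10⁻⁶ × 152 × 2050 = 0.4051 mm.
After closing the 0.25 mm clearance, 0.4051 − 0.25 = 0.1551 mm of expansion remains to be suppressed by the wall.
So σ = E(δ_free − g)/L = 146×10³ × 0.1551/2050 = 11.04 MPa.
P = σA = 11.04 × 140 = 1.546 kN.

P ≈ 1.55 kN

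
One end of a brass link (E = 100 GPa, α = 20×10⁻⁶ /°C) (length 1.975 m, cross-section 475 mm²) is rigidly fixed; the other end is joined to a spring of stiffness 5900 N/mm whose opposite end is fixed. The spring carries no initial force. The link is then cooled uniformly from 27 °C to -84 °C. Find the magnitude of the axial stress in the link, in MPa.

Free thermal contraction: δ_free = αΔT L = 20×10⁻⁶ × 111 × 1975 = 4.384 mm.
With a force P in the spring, the elastic change of the link is PL/(AE) and that of the spring is P/k; compatibility requires their sum to equal δ_free.
P [ L/(AE) + 1/k ] = δ_free → P [ 1975/(475×100×10³) + 1/(5900) ] = 4.384.
P = 4.384 / 0.0002111 = 20770 N.
σ = P/A = 20770/475 = 43.73 MPa.

σ ≈ 43.7 MPa (tensile)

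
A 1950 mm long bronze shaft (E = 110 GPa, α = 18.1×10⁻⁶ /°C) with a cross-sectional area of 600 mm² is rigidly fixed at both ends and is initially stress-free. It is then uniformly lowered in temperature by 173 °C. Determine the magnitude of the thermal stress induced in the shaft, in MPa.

Because both ends are immovable the net strain is zero, and the suppressed thermal strain is αΔT = 18.1×10⁻⁶ × 173 = 3131.3×10⁻⁶.
The stress required to suppress this strain is σ = Eε = 110×10³ × 3131.3×10⁻⁶ = 344.4 MPa, tensile since the shaft is trying to contract.

σ ≈ 344 MPa (tensile)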